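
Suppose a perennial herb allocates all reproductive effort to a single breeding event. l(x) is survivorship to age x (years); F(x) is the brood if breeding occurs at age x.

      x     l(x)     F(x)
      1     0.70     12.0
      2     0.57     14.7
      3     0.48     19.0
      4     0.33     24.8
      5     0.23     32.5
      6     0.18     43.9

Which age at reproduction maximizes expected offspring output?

Expected offspring if breeding at age x = l(x) × F(x):
  age 1: 0.70 × 12.0 = 8.400
  age 2: 0.57 × 14.7 = 8.379
  age 3: 0.48 × 19.0 = 9.120
  age 4: 0.33 × 24.8 = 8.184
  age 5: 0.23 × 32.5 = 7.475
  age 6: 0.18 × 43.9 = 7.902
Maximum at age 3 (9.120).

3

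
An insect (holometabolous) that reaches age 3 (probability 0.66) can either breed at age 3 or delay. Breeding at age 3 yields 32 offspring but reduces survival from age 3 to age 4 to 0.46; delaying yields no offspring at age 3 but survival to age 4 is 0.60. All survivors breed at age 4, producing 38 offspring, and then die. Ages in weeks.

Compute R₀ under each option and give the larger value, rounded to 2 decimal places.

32.66

breed at age 3: R₀ = 0.66 × (32 + 0.46 × 38) = 0.66 × 49.4800 = 32.6568
delay to age 4: R₀ = 0.66 × (0.60 × 38) = 0.66 × 22.8000 = 15.0480
Higher: breed at age 3 (32.6568).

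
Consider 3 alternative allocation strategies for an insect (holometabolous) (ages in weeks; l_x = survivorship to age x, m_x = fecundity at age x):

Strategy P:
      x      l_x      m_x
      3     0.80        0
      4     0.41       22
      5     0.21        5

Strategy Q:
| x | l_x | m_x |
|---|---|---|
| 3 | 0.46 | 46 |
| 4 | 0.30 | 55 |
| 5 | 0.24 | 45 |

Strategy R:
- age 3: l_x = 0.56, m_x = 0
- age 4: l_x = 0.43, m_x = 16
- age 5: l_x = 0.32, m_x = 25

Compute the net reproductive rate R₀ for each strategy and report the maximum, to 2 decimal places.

Strategy P: R₀ = 0.80×0 + 0.41×22 + 0.21×5 = 10.0700
Strategy Q: R₀ = 0.46×46 + 0.30×55 + 0.24×45 = 48.4600
Strategy R: R₀ = 0.56×0 + 0.43×16 + 0.32×25 = 14.8800
Highest R₀: strategy Q with 48.4600.

48.46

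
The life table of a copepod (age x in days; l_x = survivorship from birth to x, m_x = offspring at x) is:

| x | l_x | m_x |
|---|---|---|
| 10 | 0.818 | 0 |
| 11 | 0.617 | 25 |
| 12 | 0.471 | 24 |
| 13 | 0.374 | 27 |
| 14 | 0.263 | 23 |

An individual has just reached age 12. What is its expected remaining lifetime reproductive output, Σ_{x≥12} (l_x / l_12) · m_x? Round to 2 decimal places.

l_12 = 0.471. Conditional survival from age 12 to x is l_x / l_12.
  x=12: (0.471/0.471) × 24 = 24.0000
  x=13: (0.374/0.471) × 27 = 21.4395
  x=14: (0.263/0.471) × 23 = 12.8429
Sum = 24.0000 + 21.4395 + 12.8429 = 58.2824

58.28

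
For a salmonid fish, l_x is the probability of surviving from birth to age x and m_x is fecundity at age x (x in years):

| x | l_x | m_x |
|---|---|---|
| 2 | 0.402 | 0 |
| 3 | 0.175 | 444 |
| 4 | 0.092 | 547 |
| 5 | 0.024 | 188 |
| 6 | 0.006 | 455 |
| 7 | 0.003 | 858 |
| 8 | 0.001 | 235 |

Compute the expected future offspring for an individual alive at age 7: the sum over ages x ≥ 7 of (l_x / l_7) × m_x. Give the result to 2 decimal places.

l_7 = 0.003. Conditional survival from age 7 to x is l_x / l_7.
  x=7: (0.003/0.003) × 858 = 858.0000
  x=8: (0.001/0.003) × 235 = 78.3333
Sum = 858.0000 + 78.3333 = 936.3333

936.33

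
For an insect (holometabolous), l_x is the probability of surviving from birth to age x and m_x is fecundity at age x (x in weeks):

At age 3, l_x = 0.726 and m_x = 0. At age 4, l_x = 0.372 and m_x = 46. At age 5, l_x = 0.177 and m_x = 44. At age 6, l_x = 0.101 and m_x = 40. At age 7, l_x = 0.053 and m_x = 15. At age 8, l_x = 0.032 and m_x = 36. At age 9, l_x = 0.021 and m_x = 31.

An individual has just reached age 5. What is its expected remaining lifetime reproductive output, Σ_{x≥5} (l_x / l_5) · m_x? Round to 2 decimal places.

81.50

l_5 = 0.177. Conditional survival from age 5 to x is l_x / l_5.
  x=5: (0.177/0.177) × 44 = 44.0000
  x=6: (0.101/0.177) × 40 = 22.8249
  x=7: (0.053/0.177) × 15 = 4.4915
  x=8: (0.032/0.177) × 36 = 6.5085
  x=9: (0.021/0.177) × 31 = 3.6780
Sum = 44.0000 + 22.8249 + 4.4915 + 6.5085 + 3.6780 = 81.5028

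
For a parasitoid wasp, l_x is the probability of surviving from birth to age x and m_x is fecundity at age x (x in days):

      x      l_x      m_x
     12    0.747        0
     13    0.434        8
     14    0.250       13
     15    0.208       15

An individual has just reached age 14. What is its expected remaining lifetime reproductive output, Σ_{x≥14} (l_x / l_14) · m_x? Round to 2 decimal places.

25.48

l_14 = 0.250. Conditional survival from age 14 to x is l_x / l_14.
  x=14: (0.250/0.250) × 13 = 13.0000
  x=15: (0.208/0.250) × 15 = 12.4800
Sum = 13.0000 + 12.4800 = 25.4800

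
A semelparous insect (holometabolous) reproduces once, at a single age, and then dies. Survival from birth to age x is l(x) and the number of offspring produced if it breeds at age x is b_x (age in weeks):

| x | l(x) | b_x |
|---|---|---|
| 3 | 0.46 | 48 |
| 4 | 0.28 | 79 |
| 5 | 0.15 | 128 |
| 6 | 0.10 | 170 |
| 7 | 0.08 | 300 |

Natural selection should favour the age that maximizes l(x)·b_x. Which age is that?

7

Expected offspring if breeding at age x = l(x) × b_x:
  age 3: 0.46 × 48 = 22.080
  age 4: 0.28 × 79 = 22.120
  age 5: 0.15 × 128 = 19.200
  age 6: 0.10 × 170 = 17.000
  age 7: 0.08 × 300 = 24.000
Maximum at age 7 (24.000).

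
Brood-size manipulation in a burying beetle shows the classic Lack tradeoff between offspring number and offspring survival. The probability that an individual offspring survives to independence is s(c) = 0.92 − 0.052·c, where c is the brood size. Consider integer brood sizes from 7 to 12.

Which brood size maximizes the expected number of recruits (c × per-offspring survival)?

9

Expected recruits = c × s(c):
  c=7: 7 × 0.556 = 3.892
  c=8: 8 × 0.504 = 4.032
  c=9: 9 × 0.452 = 4.068
  c=10: 10 × 0.400 = 4.000
  c=11: 11 × 0.348 = 3.828
  c=12: 12 × 0.296 = 3.552
Maximum at c = 9 (4.068 recruits).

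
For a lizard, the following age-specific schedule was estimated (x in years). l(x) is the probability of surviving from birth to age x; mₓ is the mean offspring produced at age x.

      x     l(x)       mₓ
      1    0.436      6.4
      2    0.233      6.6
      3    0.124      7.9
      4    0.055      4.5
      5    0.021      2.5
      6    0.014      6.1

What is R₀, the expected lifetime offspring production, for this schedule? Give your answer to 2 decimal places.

5.69

R₀ = Σ l(x) mₓ:
  age 1: 0.436 × 6.4 = 2.7904
  age 2: 0.233 × 6.6 = 1.5378
  age 3: 0.124 × 7.9 = 0.9796
  age 4: 0.055 × 4.5 = 0.2475
  age 5: 0.021 × 2.5 = 0.0525
  age 6: 0.014 × 6.1 = 0.0854
R₀ = 2.7904 + 1.5378 + 0.9796 + 0.2475 + 0.0525 + 0.0854 = 5.6932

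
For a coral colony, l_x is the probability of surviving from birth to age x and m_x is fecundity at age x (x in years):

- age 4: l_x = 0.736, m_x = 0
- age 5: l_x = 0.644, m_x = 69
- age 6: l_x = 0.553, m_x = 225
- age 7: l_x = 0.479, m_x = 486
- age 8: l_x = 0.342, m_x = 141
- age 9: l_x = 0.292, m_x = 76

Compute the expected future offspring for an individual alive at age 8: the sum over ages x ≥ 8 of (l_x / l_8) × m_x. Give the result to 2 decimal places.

205.89

l_8 = 0.342. Conditional survival from age 8 to x is l_x / l_8.
  x=8: (0.342/0.342) × 141 = 141.0000
  x=9: (0.292/0.342) × 76 = 64.8889
Sum = 141.0000 + 64.8889 = 205.8889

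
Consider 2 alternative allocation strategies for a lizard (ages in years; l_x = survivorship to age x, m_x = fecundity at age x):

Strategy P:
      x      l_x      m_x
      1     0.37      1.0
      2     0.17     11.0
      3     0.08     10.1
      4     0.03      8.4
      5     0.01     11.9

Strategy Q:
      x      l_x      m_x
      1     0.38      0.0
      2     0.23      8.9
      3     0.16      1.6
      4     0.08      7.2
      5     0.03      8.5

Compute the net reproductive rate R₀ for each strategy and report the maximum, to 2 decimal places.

Strategy P: R₀ = 0.37×1.0 + 0.17×11.0 + 0.08×10.1 + 0.03×8.4 + 0.01×11.9 = 3.4190
Strategy Q: R₀ = 0.38×0.0 + 0.23×8.9 + 0.16×1.6 + 0.08×7.2 + 0.03×8.5 = 3.1340
Highest R₀: strategy P with 3.4190.

3.42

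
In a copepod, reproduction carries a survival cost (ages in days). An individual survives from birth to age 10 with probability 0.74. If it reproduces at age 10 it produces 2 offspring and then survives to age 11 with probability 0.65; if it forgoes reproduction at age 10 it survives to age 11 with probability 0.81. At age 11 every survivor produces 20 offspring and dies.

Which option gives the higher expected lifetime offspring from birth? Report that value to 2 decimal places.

breed at age 10: R₀ = 0.74 × (2 + 0.65 × 20) = 0.74 × 15.0000 = 11.1000
delay to age 11: R₀ = 0.74 × (0.81 × 20) = 0.74 × 16.2000 = 11.9880
Higher: delay to age 11 (11.9880).

11.99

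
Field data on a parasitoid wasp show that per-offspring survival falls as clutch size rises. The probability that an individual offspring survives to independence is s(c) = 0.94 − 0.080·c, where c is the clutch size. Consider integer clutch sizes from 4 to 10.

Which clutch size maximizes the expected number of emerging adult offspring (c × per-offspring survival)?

6

Expected emerging adult offspring = c × s(c):
  c=4: 4 × 0.620 = 2.480
  c=5: 5 × 0.540 = 2.700
  c=6: 6 × 0.460 = 2.760
  c=7: 7 × 0.380 = 2.660
  c=8: 8 × 0.300 = 2.400
  c=9: 9 × 0.220 = 1.980
  c=10: 10 × 0.140 = 1.400
Maximum at c = 6 (2.760 emerging adult offspring).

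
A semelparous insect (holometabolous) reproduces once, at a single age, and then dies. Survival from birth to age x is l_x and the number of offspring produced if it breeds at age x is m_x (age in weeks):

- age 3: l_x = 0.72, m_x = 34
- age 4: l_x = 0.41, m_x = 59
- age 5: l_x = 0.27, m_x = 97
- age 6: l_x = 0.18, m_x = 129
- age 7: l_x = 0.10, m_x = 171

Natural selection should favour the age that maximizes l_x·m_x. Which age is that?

Expected offspring if breeding at age x = l_x × m_x:
  age 3: 0.72 × 34 = 24.480
  age 4: 0.41 × 59 = 24.190
  age 5: 0.27 × 97 = 26.190
  age 6: 0.18 × 129 = 23.220
  age 7: 0.10 × 171 = 17.100
Maximum at age 5 (26.190).

5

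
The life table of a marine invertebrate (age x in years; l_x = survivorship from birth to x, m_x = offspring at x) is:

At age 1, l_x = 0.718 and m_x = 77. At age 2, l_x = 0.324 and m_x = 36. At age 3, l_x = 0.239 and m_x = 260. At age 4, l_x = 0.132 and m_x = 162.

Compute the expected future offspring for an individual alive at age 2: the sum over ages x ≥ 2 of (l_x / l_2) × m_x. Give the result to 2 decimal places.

l_2 = 0.324. Conditional survival from age 2 to x is l_x / l_2.
  x=2: (0.324/0.324) × 36 = 36.0000
  x=3: (0.239/0.324) × 260 = 191.7901
  x=4: (0.132/0.324) × 162 = 66.0000
Sum = 36.0000 + 191.7901 + 66.0000 = 293.7901

293.79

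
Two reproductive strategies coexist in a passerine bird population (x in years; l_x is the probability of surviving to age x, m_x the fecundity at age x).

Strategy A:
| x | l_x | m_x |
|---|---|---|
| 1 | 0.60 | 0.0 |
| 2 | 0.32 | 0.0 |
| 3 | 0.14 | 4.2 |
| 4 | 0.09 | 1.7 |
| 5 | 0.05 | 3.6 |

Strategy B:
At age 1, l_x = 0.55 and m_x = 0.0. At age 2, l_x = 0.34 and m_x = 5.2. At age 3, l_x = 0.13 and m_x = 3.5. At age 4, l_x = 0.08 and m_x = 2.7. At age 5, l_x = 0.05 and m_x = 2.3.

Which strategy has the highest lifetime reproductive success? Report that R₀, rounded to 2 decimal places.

Strategy A: R₀ = 0.60×0.0 + 0.32×0.0 + 0.14×4.2 + 0.09×1.7 + 0.05×3.6 = 0.9210
Strategy B: R₀ = 0.55×0.0 + 0.34×5.2 + 0.13×3.5 + 0.08×2.7 + 0.05×2.3 = 2.5540
Highest R₀: strategy B with 2.5540.

2.55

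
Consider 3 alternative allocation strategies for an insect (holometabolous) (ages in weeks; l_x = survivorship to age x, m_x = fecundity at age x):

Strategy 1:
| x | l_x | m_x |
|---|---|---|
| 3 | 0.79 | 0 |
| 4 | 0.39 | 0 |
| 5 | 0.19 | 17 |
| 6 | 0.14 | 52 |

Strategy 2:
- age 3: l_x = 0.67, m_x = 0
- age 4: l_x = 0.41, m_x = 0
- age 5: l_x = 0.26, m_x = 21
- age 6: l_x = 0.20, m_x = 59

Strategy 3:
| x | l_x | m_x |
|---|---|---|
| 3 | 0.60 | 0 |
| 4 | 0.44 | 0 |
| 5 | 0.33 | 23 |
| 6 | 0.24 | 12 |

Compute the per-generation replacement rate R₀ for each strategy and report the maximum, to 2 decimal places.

Strategy 1: R₀ = 0.79×0 + 0.39×0 + 0.19×17 + 0.14×52 = 10.5100
Strategy 2: R₀ = 0.67×0 + 0.41×0 + 0.26×21 + 0.20×59 = 17.2600
Strategy 3: R₀ = 0.60×0 + 0.44×0 + 0.33×23 + 0.24×12 = 10.4700
Highest R₀: strategy 2 with 17.2600.

17.26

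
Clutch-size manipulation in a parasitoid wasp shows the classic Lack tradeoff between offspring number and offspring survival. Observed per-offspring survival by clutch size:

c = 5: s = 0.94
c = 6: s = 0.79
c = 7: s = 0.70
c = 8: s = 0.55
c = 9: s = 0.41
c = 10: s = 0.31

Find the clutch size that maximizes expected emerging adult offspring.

7

Expected emerging adult offspring = c × s(c):
  c=5: 5 × 0.94 = 4.700
  c=6: 6 × 0.79 = 4.740
  c=7: 7 × 0.70 = 4.900
  c=8: 8 × 0.55 = 4.400
  c=9: 9 × 0.41 = 3.690
  c=10: 10 × 0.31 = 3.100
Maximum at c = 7 (4.900 emerging adult offspring).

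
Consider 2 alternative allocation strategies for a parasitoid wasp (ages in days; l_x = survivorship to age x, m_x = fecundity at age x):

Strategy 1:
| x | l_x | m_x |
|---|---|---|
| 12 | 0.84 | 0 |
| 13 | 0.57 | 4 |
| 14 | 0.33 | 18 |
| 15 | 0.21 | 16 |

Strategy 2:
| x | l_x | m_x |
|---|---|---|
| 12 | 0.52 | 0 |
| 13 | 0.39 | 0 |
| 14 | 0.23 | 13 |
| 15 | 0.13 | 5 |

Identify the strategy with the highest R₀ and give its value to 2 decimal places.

Strategy 1: R₀ = 0.84×0 + 0.57×4 + 0.33×18 + 0.21×16 = 11.5800
Strategy 2: R₀ = 0.52×0 + 0.39×0 + 0.23×13 + 0.13×5 = 3.6400
Highest R₀: strategy 1 with 11.5800.

11.58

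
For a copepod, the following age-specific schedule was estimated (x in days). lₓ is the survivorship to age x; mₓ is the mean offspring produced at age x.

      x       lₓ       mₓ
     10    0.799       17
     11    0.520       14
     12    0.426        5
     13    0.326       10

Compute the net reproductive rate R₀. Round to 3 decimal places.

26.253

R₀ = Σ lₓ mₓ:
  age 10: 0.799 × 17 = 13.5830
  age 11: 0.520 × 14 = 7.2800
  age 12: 0.426 × 5 = 2.1300
  age 13: 0.326 × 10 = 3.2600
R₀ = 13.5830 + 7.2800 + 2.1300 + 3.2600 = 26.2530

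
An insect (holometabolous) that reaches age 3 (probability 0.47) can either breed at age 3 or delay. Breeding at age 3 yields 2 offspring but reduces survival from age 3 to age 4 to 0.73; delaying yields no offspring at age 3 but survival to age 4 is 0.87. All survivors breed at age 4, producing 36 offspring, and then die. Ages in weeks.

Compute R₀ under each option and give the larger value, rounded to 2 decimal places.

14.72

breed at age 3: R₀ = 0.47 × (2 + 0.73 × 36) = 0.47 × 28.2800 = 13.2916
delay to age 4: R₀ = 0.47 × (0.87 × 36) = 0.47 × 31.3200 = 14.7204
Higher: delay to age 4 (14.7204).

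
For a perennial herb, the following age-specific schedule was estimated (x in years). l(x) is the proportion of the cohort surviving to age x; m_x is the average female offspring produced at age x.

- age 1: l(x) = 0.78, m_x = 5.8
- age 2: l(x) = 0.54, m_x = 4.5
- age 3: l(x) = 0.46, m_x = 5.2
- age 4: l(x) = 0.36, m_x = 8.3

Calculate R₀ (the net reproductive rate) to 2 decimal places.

R₀ = Σ l(x) m_x:
  age 1: 0.78 × 5.8 = 4.5240
  age 2: 0.54 × 4.5 = 2.4300
  age 3: 0.46 × 5.2 = 2.3920
  age 4: 0.36 × 8.3 = 2.9880
R₀ = 4.5240 + 2.4300 + 2.3920 + 2.9880 = 12.3340

12.33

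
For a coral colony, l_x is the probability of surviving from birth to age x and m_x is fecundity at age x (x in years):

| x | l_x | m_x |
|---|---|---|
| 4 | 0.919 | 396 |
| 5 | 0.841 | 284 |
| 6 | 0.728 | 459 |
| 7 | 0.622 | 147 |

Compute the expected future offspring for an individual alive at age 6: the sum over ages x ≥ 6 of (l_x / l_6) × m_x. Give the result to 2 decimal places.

584.60

l_6 = 0.728. Conditional survival from age 6 to x is l_x / l_6.
  x=6: (0.728/0.728) × 459 = 459.0000
  x=7: (0.622/0.728) × 147 = 125.5962
Sum = 459.0000 + 125.5962 = 584.5962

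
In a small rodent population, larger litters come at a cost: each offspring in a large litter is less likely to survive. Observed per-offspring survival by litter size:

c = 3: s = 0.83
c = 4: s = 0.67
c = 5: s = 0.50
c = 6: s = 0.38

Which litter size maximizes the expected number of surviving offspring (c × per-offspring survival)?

Expected surviving offspring = c × s(c):
  c=3: 3 × 0.83 = 2.490
  c=4: 4 × 0.67 = 2.680
  c=5: 5 × 0.50 = 2.500
  c=6: 6 × 0.38 = 2.280
Maximum at c = 4 (2.680 surviving offspring).

4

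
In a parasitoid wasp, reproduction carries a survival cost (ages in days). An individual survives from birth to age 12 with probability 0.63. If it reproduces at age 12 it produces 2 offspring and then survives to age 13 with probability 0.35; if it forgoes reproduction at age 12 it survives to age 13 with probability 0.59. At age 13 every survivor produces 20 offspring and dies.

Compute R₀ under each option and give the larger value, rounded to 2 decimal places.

7.43

breed at age 12: R₀ = 0.63 × (2 + 0.35 × 20) = 0.63 × 9.0000 = 5.6700
delay to age 13: R₀ = 0.63 × (0.59 × 20) = 0.63 × 11.8000 = 7.4340
Higher: delay to age 13 (7.4340).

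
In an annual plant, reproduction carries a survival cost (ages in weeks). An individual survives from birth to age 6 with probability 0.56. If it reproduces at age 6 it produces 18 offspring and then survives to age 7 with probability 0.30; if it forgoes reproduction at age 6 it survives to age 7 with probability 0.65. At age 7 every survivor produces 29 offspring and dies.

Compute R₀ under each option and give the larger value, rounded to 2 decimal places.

breed at age 6: R₀ = 0.56 × (18 + 0.30 × 29) = 0.56 × 26.7000 = 14.9520
delay to age 7: R₀ = 0.56 × (0.65 × 29) = 0.56 × 18.8500 = 10.5560
Higher: breed at age 6 (14.9520).

14.95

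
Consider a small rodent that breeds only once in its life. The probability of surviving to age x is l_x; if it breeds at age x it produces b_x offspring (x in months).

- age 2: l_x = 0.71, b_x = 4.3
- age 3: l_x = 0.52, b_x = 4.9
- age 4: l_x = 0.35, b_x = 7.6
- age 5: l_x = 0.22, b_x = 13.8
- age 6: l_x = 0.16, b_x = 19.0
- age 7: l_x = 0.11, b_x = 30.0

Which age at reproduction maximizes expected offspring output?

7

Expected offspring if breeding at age x = l_x × b_x:
  age 2: 0.71 × 4.3 = 3.053
  age 3: 0.52 × 4.9 = 2.548
  age 4: 0.35 × 7.6 = 2.660
  age 5: 0.22 × 13.8 = 3.036
  age 6: 0.16 × 19.0 = 3.040
  age 7: 0.11 × 30.0 = 3.300
Maximum at age 7 (3.300).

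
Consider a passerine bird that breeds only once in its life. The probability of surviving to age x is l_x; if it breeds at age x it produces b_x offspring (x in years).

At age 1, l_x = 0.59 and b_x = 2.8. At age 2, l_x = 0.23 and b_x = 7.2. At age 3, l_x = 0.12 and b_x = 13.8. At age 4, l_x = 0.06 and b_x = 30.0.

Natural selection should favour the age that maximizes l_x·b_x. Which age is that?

Expected offspring if breeding at age x = l_x × b_x:
  age 1: 0.59 × 2.8 = 1.652
  age 2: 0.23 × 7.2 = 1.656
  age 3: 0.12 × 13.8 = 1.656
  age 4: 0.06 × 30.0 = 1.800
Maximum at age 4 (1.800).

4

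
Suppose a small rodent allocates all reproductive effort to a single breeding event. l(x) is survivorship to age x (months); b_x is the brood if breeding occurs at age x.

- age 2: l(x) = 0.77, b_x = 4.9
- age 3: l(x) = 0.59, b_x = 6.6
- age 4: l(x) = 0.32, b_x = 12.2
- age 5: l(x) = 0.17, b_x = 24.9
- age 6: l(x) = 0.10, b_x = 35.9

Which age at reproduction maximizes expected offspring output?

5

Expected offspring if breeding at age x = l(x) × b_x:
  age 2: 0.77 × 4.9 = 3.773
  age 3: 0.59 × 6.6 = 3.894
  age 4: 0.32 × 12.2 = 3.904
  age 5: 0.17 × 24.9 = 4.233
  age 6: 0.10 × 35.9 = 3.590
Maximum at age 5 (4.233).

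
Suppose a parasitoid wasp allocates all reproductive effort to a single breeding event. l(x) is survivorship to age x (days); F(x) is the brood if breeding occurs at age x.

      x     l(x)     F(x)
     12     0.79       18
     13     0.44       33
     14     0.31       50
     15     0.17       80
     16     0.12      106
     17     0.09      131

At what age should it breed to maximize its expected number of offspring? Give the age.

Expected offspring if breeding at age x = l(x) × F(x):
  age 12: 0.79 × 18 = 14.220
  age 13: 0.44 × 33 = 14.520
  age 14: 0.31 × 50 = 15.500
  age 15: 0.17 × 80 = 13.600
  age 16: 0.12 × 106 = 12.720
  age 17: 0.09 × 131 = 11.790
Maximum at age 14 (15.500).

14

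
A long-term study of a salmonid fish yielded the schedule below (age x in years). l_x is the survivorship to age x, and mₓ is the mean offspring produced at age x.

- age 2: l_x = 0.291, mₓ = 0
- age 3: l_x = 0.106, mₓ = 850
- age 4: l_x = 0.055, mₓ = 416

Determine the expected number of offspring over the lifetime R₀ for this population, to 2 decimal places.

112.98

R₀ = Σ l_x mₓ:
  age 2: 0.291 × 0 = 0.0000
  age 3: 0.106 × 850 = 90.1000
  age 4: 0.055 × 416 = 22.8800
R₀ = 0.0000 + 90.1000 + 22.8800 = 112.9800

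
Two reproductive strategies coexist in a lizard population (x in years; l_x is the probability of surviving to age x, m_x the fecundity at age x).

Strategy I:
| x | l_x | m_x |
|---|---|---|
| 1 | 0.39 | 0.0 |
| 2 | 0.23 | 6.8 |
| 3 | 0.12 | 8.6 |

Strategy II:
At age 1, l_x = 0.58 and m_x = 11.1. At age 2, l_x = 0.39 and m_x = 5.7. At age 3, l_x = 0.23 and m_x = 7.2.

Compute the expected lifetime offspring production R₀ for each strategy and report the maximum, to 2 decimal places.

10.32

Strategy I: R₀ = 0.39×0.0 + 0.23×6.8 + 0.12×8.6 = 2.5960
Strategy II: R₀ = 0.58×11.1 + 0.39×5.7 + 0.23×7.2 = 10.3170
Highest R₀: strategy II with 10.3170.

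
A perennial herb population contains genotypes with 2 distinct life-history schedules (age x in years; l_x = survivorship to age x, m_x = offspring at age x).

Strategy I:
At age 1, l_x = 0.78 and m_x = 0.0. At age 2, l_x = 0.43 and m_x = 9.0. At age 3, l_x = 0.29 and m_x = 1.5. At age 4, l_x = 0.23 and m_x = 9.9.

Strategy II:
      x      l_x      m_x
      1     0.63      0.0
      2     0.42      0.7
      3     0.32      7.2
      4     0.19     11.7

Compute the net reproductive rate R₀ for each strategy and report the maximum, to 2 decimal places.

Strategy I: R₀ = 0.78×0.0 + 0.43×9.0 + 0.29×1.5 + 0.23×9.9 = 6.5820
Strategy II: R₀ = 0.63×0.0 + 0.42×0.7 + 0.32×7.2 + 0.19×11.7 = 4.8210
Highest R₀: strategy I with 6.5820.

6.58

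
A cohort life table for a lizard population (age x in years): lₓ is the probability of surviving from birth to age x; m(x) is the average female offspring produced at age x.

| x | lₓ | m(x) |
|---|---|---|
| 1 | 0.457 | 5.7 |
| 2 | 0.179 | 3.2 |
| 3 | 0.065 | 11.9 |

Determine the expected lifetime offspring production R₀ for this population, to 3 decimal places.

R₀ = Σ lₓ m(x):
  age 1: 0.457 × 5.7 = 2.6049
  age 2: 0.179 × 3.2 = 0.5728
  age 3: 0.065 × 11.9 = 0.7735
R₀ = 2.6049 + 0.5728 + 0.7735 = 3.9512

3.951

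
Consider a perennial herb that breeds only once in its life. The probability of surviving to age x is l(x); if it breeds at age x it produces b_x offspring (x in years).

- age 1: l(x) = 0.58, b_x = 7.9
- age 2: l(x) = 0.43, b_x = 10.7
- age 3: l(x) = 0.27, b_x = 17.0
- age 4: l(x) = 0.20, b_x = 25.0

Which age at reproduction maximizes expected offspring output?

4

Expected offspring if breeding at age x = l(x) × b_x:
  age 1: 0.58 × 7.9 = 4.582
  age 2: 0.43 × 10.7 = 4.601
  age 3: 0.27 × 17.0 = 4.590
  age 4: 0.20 × 25.0 = 5.000
Maximum at age 4 (5.000).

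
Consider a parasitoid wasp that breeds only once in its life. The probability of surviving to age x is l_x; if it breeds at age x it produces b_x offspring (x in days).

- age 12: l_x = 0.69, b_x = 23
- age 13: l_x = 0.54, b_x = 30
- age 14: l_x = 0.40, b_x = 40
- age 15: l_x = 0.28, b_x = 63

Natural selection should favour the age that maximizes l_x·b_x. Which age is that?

Expected offspring if breeding at age x = l_x × b_x:
  age 12: 0.69 × 23 = 15.870
  age 13: 0.54 × 30 = 16.200
  age 14: 0.40 × 40 = 16.000
  age 15: 0.28 × 63 = 17.640
Maximum at age 15 (17.640).

15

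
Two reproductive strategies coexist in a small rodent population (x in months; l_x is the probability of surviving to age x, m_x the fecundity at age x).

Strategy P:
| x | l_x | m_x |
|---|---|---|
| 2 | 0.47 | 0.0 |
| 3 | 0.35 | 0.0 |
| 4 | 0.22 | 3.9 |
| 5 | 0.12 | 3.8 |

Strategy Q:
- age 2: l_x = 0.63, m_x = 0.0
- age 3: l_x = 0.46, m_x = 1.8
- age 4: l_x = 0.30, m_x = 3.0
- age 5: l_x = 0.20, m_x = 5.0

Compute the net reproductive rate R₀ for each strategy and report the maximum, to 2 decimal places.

2.73

Strategy P: R₀ = 0.47×0.0 + 0.35×0.0 + 0.22×3.9 + 0.12×3.8 = 1.3140
Strategy Q: R₀ = 0.63×0.0 + 0.46×1.8 + 0.30×3.0 + 0.20×5.0 = 2.7280
Highest R₀: strategy Q with 2.7280.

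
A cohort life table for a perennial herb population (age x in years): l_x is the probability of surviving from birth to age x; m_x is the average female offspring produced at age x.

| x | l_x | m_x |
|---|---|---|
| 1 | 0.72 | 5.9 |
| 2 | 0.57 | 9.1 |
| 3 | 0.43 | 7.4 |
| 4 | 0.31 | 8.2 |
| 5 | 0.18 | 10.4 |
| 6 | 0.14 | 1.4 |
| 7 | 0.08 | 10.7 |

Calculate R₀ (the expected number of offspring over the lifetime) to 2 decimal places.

18.08

R₀ = Σ l_x m_x:
  age 1: 0.72 × 5.9 = 4.2480
  age 2: 0.57 × 9.1 = 5.1870
  age 3: 0.43 × 7.4 = 3.1820
  age 4: 0.31 × 8.2 = 2.5420
  age 5: 0.18 × 10.4 = 1.8720
  age 6: 0.14 × 1.4 = 0.1960
  age 7: 0.08 × 10.7 = 0.8560
R₀ = 4.2480 + 5.1870 + 3.1820 + 2.5420 + 1.8720 + 0.1960 + 0.8560 = 18.0830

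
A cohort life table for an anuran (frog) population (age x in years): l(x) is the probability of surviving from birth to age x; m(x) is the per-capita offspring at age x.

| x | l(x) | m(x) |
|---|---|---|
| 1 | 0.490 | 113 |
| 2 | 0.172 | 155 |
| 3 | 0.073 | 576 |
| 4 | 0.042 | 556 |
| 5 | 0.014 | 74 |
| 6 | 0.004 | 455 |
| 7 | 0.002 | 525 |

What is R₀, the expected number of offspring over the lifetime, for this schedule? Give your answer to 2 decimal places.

151.34

R₀ = Σ l(x) m(x):
  age 1: 0.490 × 113 = 55.3700
  age 2: 0.172 × 155 = 26.6600
  age 3: 0.073 × 576 = 42.0480
  age 4: 0.042 × 556 = 23.3520
  age 5: 0.014 × 74 = 1.0360
  age 6: 0.004 × 455 = 1.8200
  age 7: 0.002 × 525 = 1.0500
R₀ = 55.3700 + 26.6600 + 42.0480 + 23.3520 + 1.0360 + 1.8200 + 1.0500 = 151.3360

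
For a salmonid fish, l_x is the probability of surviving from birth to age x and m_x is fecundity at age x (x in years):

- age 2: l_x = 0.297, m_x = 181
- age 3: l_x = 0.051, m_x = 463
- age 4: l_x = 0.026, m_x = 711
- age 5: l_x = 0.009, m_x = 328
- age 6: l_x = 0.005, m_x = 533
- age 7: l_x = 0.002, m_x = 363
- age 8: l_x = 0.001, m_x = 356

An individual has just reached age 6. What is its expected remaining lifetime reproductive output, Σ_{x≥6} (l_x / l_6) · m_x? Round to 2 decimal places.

l_6 = 0.005. Conditional survival from age 6 to x is l_x / l_6.
  x=6: (0.005/0.005) × 533 = 533.0000
  x=7: (0.002/0.005) × 363 = 145.2000
  x=8: (0.001/0.005) × 356 = 71.2000
Sum = 533.0000 + 145.2000 + 71.2000 = 749.4000

749.40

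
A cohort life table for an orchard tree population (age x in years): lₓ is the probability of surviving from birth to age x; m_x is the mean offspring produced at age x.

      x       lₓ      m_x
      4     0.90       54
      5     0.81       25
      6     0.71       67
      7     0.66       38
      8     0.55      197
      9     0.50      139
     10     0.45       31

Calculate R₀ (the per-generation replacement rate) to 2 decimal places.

333.30

R₀ = Σ lₓ m_x:
  age 4: 0.90 × 54 = 48.6000
  age 5: 0.81 × 25 = 20.2500
  age 6: 0.71 × 67 = 47.5700
  age 7: 0.66 × 38 = 25.0800
  age 8: 0.55 × 197 = 108.3500
  age 9: 0.50 × 139 = 69.5000
  age 10: 0.45 × 31 = 13.9500
R₀ = 48.6000 + 20.2500 + 47.5700 + 25.0800 + 108.3500 + 69.5000 + 13.9500 = 333.3000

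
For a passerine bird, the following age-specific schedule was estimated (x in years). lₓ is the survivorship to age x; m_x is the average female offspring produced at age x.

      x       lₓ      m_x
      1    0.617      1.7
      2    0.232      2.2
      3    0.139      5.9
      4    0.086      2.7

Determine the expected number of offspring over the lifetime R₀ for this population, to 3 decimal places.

R₀ = Σ lₓ m_x:
  age 1: 0.617 × 1.7 = 1.0489
  age 2: 0.232 × 2.2 = 0.5104
  age 3: 0.139 × 5.9 = 0.8201
  age 4: 0.086 × 2.7 = 0.2322
R₀ = 1.0489 + 0.5104 + 0.8201 + 0.2322 = 2.6116

2.612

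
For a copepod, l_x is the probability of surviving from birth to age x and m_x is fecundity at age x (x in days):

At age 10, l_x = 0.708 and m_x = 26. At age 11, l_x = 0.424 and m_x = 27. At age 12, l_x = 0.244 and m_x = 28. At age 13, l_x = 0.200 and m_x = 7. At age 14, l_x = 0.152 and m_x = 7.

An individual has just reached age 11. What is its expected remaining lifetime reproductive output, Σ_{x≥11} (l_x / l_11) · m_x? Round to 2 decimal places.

48.92

l_11 = 0.424. Conditional survival from age 11 to x is l_x / l_11.
  x=11: (0.424/0.424) × 27 = 27.0000
  x=12: (0.244/0.424) × 28 = 16.1132
  x=13: (0.200/0.424) × 7 = 3.3019
  x=14: (0.152/0.424) × 7 = 2.5094
Sum = 27.0000 + 16.1132 + 3.3019 + 2.5094 = 48.9245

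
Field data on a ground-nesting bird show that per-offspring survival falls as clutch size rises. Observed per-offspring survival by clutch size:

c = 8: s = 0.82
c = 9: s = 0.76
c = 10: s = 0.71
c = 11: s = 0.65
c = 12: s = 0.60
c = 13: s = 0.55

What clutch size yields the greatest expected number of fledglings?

12

Expected fledglings = c × s(c):
  c=8: 8 × 0.82 = 6.560
  c=9: 9 × 0.76 = 6.840
  c=10: 10 × 0.71 = 7.100
  c=11: 11 × 0.65 = 7.150
  c=12: 12 × 0.60 = 7.200
  c=13: 13 × 0.55 = 7.150
Maximum at c = 12 (7.200 fledglings).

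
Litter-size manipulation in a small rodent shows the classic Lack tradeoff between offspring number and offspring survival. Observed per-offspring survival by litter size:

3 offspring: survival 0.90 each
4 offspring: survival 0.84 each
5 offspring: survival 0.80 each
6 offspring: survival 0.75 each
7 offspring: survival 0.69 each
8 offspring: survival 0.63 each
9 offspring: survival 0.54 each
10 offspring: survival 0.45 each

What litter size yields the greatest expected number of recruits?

Expected recruits = c × s(c):
  c=3: 3 × 0.90 = 2.700
  c=4: 4 × 0.84 = 3.360
  c=5: 5 × 0.80 = 4.000
  c=6: 6 × 0.75 = 4.500
  c=7: 7 × 0.69 = 4.830
  c=8: 8 × 0.63 = 5.040
  c=9: 9 × 0.54 = 4.860
  c=10: 10 × 0.45 = 4.500
Maximum at c = 8 (5.040 recruits).

8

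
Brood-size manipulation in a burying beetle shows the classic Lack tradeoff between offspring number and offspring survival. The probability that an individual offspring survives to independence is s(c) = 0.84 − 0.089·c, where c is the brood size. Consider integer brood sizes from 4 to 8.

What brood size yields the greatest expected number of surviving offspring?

5

Expected surviving offspring = c × s(c):
  c=4: 4 × 0.484 = 1.936
  c=5: 5 × 0.395 = 1.975
  c=6: 6 × 0.306 = 1.836
  c=7: 7 × 0.217 = 1.519
  c=8: 8 × 0.128 = 1.024
Maximum at c = 5 (1.975 surviving offspring).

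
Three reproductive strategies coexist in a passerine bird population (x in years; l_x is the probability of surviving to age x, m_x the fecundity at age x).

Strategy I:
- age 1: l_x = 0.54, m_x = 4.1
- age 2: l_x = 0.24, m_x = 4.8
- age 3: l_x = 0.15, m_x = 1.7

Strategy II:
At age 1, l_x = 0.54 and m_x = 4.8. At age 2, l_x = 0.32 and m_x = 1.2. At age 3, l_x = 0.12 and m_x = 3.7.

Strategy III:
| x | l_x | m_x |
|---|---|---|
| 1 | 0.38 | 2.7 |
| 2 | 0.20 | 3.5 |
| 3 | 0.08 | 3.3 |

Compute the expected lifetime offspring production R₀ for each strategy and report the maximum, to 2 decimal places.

3.62

Strategy I: R₀ = 0.54×4.1 + 0.24×4.8 + 0.15×1.7 = 3.6210
Strategy II: R₀ = 0.54×4.8 + 0.32×1.2 + 0.12×3.7 = 3.4200
Strategy III: R₀ = 0.38×2.7 + 0.20×3.5 + 0.08×3.3 = 1.9900
Highest R₀: strategy I with 3.6210.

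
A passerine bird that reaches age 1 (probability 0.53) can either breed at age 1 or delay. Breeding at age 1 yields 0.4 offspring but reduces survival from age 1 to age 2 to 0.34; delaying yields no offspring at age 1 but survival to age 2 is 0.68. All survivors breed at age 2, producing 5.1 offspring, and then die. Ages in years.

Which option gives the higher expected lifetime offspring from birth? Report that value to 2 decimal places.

breed at age 1: R₀ = 0.53 × (0.4 + 0.34 × 5.1) = 0.53 × 2.1340 = 1.1310
delay to age 2: R₀ = 0.53 × (0.68 × 5.1) = 0.53 × 3.4680 = 1.8380
Higher: delay to age 2 (1.8380).

1.84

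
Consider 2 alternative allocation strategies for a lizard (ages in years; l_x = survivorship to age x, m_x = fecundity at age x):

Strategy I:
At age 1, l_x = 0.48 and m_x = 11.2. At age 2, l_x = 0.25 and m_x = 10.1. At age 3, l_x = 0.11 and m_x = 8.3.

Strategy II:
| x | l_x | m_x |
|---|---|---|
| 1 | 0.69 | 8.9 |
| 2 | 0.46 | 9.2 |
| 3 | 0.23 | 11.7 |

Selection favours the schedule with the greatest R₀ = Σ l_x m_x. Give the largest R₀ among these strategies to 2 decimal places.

13.06

Strategy I: R₀ = 0.48×11.2 + 0.25×10.1 + 0.11×8.3 = 8.8140
Strategy II: R₀ = 0.69×8.9 + 0.46×9.2 + 0.23×11.7 = 13.0640
Highest R₀: strategy II with 13.0640.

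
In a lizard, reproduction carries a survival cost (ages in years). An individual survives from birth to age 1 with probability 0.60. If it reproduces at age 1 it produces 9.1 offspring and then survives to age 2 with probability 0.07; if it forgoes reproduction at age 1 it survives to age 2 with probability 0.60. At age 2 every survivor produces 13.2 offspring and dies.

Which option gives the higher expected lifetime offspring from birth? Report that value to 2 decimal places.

6.01

breed at age 1: R₀ = 0.60 × (9.1 + 0.07 × 13.2) = 0.60 × 10.0240 = 6.0144
delay to age 2: R₀ = 0.60 × (0.60 × 13.2) = 0.60 × 7.9200 = 4.7520
Higher: breed at age 1 (6.0144).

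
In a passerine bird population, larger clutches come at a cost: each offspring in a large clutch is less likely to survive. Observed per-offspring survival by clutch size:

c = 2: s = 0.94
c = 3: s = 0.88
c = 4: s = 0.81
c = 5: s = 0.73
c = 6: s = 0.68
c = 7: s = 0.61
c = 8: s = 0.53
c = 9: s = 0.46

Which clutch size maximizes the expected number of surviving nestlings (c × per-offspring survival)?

7

Expected surviving nestlings = c × s(c):
  c=2: 2 × 0.94 = 1.880
  c=3: 3 × 0.88 = 2.640
  c=4: 4 × 0.81 = 3.240
  c=5: 5 × 0.73 = 3.650
  c=6: 6 × 0.68 = 4.080
  c=7: 7 × 0.61 = 4.270
  c=8: 8 × 0.53 = 4.240
  c=9: 9 × 0.46 = 4.140
Maximum at c = 7 (4.270 surviving nestlings).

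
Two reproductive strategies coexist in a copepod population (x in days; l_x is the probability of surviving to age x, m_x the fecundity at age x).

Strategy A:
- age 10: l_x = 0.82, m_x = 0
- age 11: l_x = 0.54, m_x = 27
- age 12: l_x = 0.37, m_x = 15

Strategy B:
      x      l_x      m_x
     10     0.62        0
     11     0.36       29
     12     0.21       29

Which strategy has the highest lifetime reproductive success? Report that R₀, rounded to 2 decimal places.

20.13

Strategy A: R₀ = 0.82×0 + 0.54×27 + 0.37×15 = 20.1300
Strategy B: R₀ = 0.62×0 + 0.36×29 + 0.21×29 = 16.5300
Highest R₀: strategy A with 20.1300.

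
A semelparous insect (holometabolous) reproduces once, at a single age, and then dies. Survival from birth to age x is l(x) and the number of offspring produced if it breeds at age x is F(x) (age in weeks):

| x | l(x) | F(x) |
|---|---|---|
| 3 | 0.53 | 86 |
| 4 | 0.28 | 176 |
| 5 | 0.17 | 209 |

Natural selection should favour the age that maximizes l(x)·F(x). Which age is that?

4

Expected offspring if breeding at age x = l(x) × F(x):
  age 3: 0.53 × 86 = 45.580
  age 4: 0.28 × 176 = 49.280
  age 5: 0.17 × 209 = 35.530
Maximum at age 4 (49.280).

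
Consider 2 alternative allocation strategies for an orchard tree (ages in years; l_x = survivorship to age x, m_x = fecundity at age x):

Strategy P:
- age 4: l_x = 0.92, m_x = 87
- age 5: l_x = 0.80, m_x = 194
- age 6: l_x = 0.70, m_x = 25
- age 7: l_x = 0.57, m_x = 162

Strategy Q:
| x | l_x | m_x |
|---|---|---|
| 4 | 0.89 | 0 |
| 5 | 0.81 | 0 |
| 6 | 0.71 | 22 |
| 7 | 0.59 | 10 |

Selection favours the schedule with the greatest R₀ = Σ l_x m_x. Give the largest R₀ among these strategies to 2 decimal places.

345.08

Strategy P: R₀ = 0.92×87 + 0.80×194 + 0.70×25 + 0.57×162 = 345.0800
Strategy Q: R₀ = 0.89×0 + 0.81×0 + 0.71×22 + 0.59×10 = 21.5200
Highest R₀: strategy P with 345.0800.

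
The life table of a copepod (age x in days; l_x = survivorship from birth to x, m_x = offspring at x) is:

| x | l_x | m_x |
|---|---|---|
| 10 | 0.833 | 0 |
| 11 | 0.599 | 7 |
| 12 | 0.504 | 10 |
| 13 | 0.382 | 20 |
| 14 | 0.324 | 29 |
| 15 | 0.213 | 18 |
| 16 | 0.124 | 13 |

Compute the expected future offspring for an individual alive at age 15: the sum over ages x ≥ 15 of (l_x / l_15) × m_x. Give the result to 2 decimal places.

25.57

l_15 = 0.213. Conditional survival from age 15 to x is l_x / l_15.
  x=15: (0.213/0.213) × 18 = 18.0000
  x=16: (0.124/0.213) × 13 = 7.5681
Sum = 18.0000 + 7.5681 = 25.5681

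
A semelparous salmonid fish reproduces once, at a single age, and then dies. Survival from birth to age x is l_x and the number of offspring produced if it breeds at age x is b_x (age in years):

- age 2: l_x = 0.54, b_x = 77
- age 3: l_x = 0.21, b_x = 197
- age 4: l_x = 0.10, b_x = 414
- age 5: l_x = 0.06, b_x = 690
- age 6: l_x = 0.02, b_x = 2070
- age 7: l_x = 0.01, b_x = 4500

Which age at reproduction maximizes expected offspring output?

7

Expected offspring if breeding at age x = l_x × b_x:
  age 2: 0.54 × 77 = 41.580
  age 3: 0.21 × 197 = 41.370
  age 4: 0.10 × 414 = 41.400
  age 5: 0.06 × 690 = 41.400
  age 6: 0.02 × 2070 = 41.400
  age 7: 0.01 × 4500 = 45.000
Maximum at age 7 (45.000).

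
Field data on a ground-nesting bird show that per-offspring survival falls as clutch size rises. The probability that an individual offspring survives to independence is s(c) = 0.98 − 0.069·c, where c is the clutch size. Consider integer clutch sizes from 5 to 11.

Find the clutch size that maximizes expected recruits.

Expected recruits = c × s(c):
  c=5: 5 × 0.635 = 3.175
  c=6: 6 × 0.566 = 3.396
  c=7: 7 × 0.497 = 3.479
  c=8: 8 × 0.428 = 3.424
  c=9: 9 × 0.359 = 3.231
  c=10: 10 × 0.290 = 2.900
  c=11: 11 × 0.221 = 2.431
Maximum at c = 7 (3.479 recruits).

7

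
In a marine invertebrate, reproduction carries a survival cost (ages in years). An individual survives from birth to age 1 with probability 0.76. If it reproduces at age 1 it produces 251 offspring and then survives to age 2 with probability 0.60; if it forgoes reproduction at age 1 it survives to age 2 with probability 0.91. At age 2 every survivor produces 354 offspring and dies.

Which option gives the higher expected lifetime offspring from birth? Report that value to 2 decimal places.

breed at age 1: R₀ = 0.76 × (251 + 0.60 × 354) = 0.76 × 463.4000 = 352.1840
delay to age 2: R₀ = 0.76 × (0.91 × 354) = 0.76 × 322.1400 = 244.8264
Higher: breed at age 1 (352.1840).

352.18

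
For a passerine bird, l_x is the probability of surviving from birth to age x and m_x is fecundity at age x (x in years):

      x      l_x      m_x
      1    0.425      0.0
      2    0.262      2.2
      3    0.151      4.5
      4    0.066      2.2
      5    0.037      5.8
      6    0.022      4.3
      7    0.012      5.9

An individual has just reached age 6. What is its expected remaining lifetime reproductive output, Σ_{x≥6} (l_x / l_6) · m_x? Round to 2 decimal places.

l_6 = 0.022. Conditional survival from age 6 to x is l_x / l_6.
  x=6: (0.022/0.022) × 4.3 = 4.3000
  x=7: (0.012/0.022) × 5.9 = 3.2182
Sum = 4.3000 + 3.2182 = 7.5182

7.52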